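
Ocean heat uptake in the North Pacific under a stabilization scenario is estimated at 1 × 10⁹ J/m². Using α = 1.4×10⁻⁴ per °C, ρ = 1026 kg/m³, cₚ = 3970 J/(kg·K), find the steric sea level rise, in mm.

Δh = αQ/(ρcₚ) = 1.4×10⁻⁴ × 1×10⁹ / (1026 × 3970) ≈ 0.034371 m

Δh ≈ 34.4 mm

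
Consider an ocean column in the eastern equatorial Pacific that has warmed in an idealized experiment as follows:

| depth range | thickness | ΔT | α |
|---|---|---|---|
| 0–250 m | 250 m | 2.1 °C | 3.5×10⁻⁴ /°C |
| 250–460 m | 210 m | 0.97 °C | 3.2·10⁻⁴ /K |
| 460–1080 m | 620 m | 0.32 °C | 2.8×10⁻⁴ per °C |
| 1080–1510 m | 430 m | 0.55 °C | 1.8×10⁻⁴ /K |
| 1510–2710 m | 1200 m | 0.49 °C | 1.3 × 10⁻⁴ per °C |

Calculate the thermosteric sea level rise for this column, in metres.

about 0.423 m

Layer 1: 2.1 × 3.5×10⁻⁴ × 250 = 0.18375 m
Layer 2: 3.2×10⁻⁴ × 0.97 × 210 = 0.065184 m
460–1080 m: 0.32 × 620 × 2.8×10⁻⁴ = 0.055552 m
1080–1510 m: 1.8×10⁻⁴ × 0.55 × 430 = 0.04257 m
0.49 × 1.3×10⁻⁴ × 1200 = 0.07644 m
Δh = 0.18375 + 0.065184 + 0.055552 + 0.04257 + 0.07644 = 0.423496 m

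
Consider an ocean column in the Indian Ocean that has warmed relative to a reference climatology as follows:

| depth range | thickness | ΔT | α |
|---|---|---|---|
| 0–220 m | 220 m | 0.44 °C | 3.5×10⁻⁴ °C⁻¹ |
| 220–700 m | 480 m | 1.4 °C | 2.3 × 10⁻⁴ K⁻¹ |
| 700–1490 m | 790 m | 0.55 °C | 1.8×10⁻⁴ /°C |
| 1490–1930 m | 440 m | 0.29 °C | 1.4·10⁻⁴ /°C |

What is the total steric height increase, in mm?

Δh ≈ 285 mm

0–220 m: 3.5×10⁻⁴ × 0.44 × 220 = 0.03388 m
Layer 2: 480 × 1.4 × 2.3×10⁻⁴ = 0.15456 m
0.55 × 790 × 1.8×10⁻⁴ = 0.07821 m
1.4×10⁻⁴ × 440 × 0.29 = 0.017864 m
Δh = 0.03388 + 0.15456 + 0.07821 + 0.017864 = 0.284514 m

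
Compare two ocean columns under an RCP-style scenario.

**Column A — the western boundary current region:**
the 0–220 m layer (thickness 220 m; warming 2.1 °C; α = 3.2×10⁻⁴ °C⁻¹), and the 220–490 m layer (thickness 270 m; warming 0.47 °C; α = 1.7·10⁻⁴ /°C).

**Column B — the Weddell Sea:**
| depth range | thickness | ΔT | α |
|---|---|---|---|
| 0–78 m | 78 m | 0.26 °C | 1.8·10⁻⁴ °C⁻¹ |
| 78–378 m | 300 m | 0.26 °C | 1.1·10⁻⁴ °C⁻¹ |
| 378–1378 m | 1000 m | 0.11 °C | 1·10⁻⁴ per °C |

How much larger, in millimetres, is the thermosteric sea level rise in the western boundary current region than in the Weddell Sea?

146 mm larger

A 0–220 m: 220 × 2.1 × 3.2×10⁻⁴ = 0.14784 m
A 0.47 × 1.7×10⁻⁴ × 270 = 0.021573 m
A total: 0.169413 m
B Layer 1: 1.8×10⁻⁴ × 78 × 0.26 = 0.0036504 m
B 78–378 m: 300 × 1.1×10⁻⁴ × 0.26 = 0.00858 m
B 378–1378 m: 1000 × 0.11 × 1×10⁻⁴ = 0.01100 m
B total: 0.0232304 m
Difference: 0.169413 − 0.0232304 = 0.1461826 m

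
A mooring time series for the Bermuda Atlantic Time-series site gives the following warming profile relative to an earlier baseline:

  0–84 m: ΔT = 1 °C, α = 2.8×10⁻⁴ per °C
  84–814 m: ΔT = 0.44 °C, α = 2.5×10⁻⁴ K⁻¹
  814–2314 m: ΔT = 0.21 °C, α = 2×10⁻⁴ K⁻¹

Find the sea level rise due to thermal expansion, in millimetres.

84 × 1 × 2.8×10⁻⁴ = 0.02352 m
0.44 × 2.5×10⁻⁴ × 730 = 0.08030 m
814–2314 m: 2×10⁻⁴ × 0.21 × 1500 = 0.06300 m
Δh = 0.02352 + 0.08030 + 0.06300 = 0.16682 m

Δh ≈ 170 mm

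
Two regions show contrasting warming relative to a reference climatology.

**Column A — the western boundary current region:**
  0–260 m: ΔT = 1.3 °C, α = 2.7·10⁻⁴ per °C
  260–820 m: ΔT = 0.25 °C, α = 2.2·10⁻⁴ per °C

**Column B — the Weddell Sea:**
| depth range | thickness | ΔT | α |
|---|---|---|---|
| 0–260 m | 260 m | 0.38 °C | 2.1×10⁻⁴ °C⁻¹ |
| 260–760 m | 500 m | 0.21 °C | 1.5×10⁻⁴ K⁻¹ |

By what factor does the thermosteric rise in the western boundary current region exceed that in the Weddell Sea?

3.34

A 2.7×10⁻⁴ × 1.3 × 260 = 0.09126 m
A Layer 2: 0.25 × 560 × 2.2×10⁻⁴ = 0.03080 m
A total: 0.12206 m
B Layer 1: 2.1×10⁻⁴ × 0.38 × 260 = 0.020748 m
B Layer 2: 500 × 0.21 × 1.5×10⁻⁴ = 0.01575 m
B total: 0.036498 m
Ratio: 0.12206 / 0.036498 ≈ 3.344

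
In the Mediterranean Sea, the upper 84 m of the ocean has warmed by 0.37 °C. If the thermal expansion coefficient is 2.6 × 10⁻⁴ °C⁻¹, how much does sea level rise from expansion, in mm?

Δh = αΔT·H = 2.6×10⁻⁴ × 0.37 × 84 = 0.0080808 m

Δh ≈ 8.08 mm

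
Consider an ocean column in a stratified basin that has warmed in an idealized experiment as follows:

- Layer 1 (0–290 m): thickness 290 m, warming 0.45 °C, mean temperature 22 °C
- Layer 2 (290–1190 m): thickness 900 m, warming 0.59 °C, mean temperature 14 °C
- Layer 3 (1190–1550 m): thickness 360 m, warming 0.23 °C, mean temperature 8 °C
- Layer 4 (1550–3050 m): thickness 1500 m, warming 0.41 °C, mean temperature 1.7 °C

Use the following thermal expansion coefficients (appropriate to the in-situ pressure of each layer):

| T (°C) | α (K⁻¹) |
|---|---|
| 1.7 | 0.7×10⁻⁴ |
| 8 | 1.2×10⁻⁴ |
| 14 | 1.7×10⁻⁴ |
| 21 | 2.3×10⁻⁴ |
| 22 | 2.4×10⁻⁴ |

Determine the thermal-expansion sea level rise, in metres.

Layer 1 at 22 °C → α = 2.4×10⁻⁴ K⁻¹
Layer 2 at 14 °C → α = 1.7×10⁻⁴ K⁻¹
Layer 3 at 8 °C → α = 1.2×10⁻⁴ K⁻¹
Layer 4 at 1.7 °C → α = 0.7×10⁻⁴ K⁻¹
0–290 m: 0.45 × 290 × 2.4×10⁻⁴ = 0.03132 m
1.7×10⁻⁴ × 900 × 0.59 = 0.09027 m
0.23 × 360 × 1.2×10⁻⁴ = 0.009936 m
Layer 4: 1500 × 0.41 × 0.7×10⁻⁴ = 0.04305 m
Δh = 0.03132 + 0.09027 + 0.009936 + 0.04305 = 0.174576 m ≈ 0.175 m

Δh ≈ 0.175 m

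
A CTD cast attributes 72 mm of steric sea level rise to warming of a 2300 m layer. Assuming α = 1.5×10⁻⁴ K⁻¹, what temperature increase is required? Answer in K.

0.209 K

ΔT = Δh/(αH) = 0.072 / (1.5×10⁻⁴ × 2300) ≈ 0.2087 K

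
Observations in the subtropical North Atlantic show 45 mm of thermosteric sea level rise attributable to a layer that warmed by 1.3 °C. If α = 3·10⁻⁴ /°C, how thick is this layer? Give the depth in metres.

H = Δh/(αΔT) = 0.045 / (3×10⁻⁴ × 1.3) ≈ 115.4 m

H ≈ 115 m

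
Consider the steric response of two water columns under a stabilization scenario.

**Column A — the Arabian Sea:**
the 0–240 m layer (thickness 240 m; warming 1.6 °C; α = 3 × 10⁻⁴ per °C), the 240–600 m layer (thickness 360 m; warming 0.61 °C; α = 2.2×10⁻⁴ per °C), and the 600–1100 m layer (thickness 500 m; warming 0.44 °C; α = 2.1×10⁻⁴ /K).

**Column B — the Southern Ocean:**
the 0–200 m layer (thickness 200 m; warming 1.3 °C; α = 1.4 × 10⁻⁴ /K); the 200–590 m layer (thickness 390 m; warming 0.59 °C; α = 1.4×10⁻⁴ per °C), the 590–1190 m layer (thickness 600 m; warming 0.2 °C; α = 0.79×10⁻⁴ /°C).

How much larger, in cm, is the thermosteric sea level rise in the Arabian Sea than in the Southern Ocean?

A 1.6 × 240 × 3×10⁻⁴ = 0.11520 m
A 240–600 m: 360 × 0.61 × 2.2×10⁻⁴ = 0.048312 m
A Layer 3: 500 × 0.44 × 2.1×10⁻⁴ = 0.04620 m
A total: 0.209712 m
B 200 × 1.3 × 1.4×10⁻⁴ = 0.03640 m
B Layer 2: 390 × 1.4×10⁻⁴ × 0.59 = 0.032214 m
B 590–1190 m: 0.79×10⁻⁴ × 0.2 × 600 = 0.00948 m
B total: 0.078094 m
Difference: 0.209712 − 0.078094 = 0.131618 m

Δh_A − Δh_B ≈ 13.2 cm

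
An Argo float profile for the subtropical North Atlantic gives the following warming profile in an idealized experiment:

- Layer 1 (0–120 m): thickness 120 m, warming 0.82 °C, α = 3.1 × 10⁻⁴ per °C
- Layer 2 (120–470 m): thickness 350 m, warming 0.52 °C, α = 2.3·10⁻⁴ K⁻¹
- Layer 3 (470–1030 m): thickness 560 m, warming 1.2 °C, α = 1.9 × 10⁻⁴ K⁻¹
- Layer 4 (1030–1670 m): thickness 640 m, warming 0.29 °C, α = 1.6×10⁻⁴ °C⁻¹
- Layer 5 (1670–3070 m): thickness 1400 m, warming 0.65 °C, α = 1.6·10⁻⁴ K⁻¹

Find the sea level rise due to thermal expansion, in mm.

Δh = 380 mm

Layer 1: 0.82 × 120 × 3.1×10⁻⁴ = 0.030504 m
120–470 m: 350 × 0.52 × 2.3×10⁻⁴ = 0.04186 m
470–1030 m: 560 × 1.9×10⁻⁴ × 1.2 = 0.12768 m
1.6×10⁻⁴ × 0.29 × 640 = 0.029696 m
1670–3070 m: 1.6×10⁻⁴ × 0.65 × 1400 = 0.14560 m
Δh = 0.030504 + 0.04186 + 0.12768 + 0.029696 + 0.14560 = 0.37534 m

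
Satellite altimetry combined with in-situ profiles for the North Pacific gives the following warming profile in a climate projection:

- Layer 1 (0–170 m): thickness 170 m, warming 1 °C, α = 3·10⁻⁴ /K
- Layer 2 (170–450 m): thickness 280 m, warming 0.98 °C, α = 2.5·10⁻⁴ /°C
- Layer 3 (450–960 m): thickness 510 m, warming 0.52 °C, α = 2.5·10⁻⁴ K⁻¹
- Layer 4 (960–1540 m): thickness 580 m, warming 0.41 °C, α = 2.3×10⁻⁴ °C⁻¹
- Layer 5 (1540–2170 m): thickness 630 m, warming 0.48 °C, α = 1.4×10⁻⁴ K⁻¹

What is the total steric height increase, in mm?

280 mm of thermosteric rise

Layer 1: 1 × 170 × 3×10⁻⁴ = 0.05100 m
Layer 2: 280 × 2.5×10⁻⁴ × 0.98 = 0.06860 m
450–960 m: 510 × 0.52 × 2.5×10⁻⁴ = 0.06630 m
0.41 × 580 × 2.3×10⁻⁴ = 0.054694 m
1540–2170 m: 630 × 1.4×10⁻⁴ × 0.48 = 0.042336 m
Δh = 0.05100 + 0.06860 + 0.06630 + 0.054694 + 0.042336 = 0.28293 m ≈ 280 mm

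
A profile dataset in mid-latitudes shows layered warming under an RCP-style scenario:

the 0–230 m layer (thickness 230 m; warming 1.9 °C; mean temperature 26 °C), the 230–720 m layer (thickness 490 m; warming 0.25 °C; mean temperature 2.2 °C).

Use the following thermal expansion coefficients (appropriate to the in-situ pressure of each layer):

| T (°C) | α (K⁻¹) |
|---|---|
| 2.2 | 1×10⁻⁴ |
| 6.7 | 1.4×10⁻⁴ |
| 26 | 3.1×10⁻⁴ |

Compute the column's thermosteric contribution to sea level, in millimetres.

about 150 mm

Layer 1 at 26 °C → α = 3.1×10⁻⁴ K⁻¹
Layer 2 at 2.2 °C → α = 1×10⁻⁴ K⁻¹
0–230 m: 3.1×10⁻⁴ × 230 × 1.9 = 0.13547 m
Layer 2: 0.25 × 490 × 1×10⁻⁴ = 0.01225 m
Δh = 0.13547 + 0.01225 = 0.14772 m ≈ 150 mm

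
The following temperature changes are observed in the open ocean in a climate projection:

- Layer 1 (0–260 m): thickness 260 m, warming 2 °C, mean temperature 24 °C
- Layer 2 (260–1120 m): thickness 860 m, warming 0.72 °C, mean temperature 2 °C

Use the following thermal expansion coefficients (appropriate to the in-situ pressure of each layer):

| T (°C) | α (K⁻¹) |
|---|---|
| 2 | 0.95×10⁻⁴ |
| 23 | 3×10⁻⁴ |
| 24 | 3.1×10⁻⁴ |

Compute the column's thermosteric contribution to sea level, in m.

0.220 m of thermosteric rise

Layer 1 at 24 °C → α = 3.1×10⁻⁴ K⁻¹
Layer 2 at 2 °C → α = 0.95×10⁻⁴ K⁻¹
Layer 1: 2 × 3.1×10⁻⁴ × 260 = 0.16120 m
260–1120 m: 860 × 0.72 × 0.95×10⁻⁴ = 0.058824 m
Δh = 0.16120 + 0.058824 = 0.220024 m ≈ 0.220 m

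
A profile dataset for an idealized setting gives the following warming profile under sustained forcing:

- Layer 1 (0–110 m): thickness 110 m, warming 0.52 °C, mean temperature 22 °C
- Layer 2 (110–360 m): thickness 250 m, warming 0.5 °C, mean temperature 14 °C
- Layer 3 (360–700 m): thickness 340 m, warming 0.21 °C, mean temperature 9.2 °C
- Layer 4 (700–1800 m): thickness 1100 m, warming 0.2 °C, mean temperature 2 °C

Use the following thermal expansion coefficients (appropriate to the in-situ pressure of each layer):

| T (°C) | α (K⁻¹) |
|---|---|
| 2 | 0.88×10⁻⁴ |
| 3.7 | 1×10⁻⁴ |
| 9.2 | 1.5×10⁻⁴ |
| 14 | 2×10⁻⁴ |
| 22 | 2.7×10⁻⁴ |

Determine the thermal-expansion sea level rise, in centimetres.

Δh ≈ 7.05 cm

Layer 1 at 22 °C → α = 2.7×10⁻⁴ K⁻¹
Layer 2 at 14 °C → α = 2×10⁻⁴ K⁻¹
Layer 3 at 9.2 °C → α = 1.5×10⁻⁴ K⁻¹
Layer 4 at 2 °C → α = 0.88×10⁻⁴ K⁻¹
Layer 1: 2.7×10⁻⁴ × 0.52 × 110 = 0.015444 m
0.5 × 250 × 2×10⁻⁴ = 0.02500 m
340 × 1.5×10⁻⁴ × 0.21 = 0.01071 m
700–1800 m: 0.88×10⁻⁴ × 1100 × 0.2 = 0.01936 m
Δh = 0.015444 + 0.02500 + 0.01071 + 0.01936 = 0.070514 m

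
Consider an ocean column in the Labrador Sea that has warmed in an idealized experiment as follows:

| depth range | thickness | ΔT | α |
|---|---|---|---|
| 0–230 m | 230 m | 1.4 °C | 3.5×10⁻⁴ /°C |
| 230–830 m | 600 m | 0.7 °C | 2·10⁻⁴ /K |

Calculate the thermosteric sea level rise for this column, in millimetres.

Layer 1: 230 × 1.4 × 3.5×10⁻⁴ = 0.11270 m
0.7 × 600 × 2×10⁻⁴ = 0.08400 m
Δh = 0.11270 + 0.08400 = 0.19670 m ≈ 197 mm

Δh = 197 mm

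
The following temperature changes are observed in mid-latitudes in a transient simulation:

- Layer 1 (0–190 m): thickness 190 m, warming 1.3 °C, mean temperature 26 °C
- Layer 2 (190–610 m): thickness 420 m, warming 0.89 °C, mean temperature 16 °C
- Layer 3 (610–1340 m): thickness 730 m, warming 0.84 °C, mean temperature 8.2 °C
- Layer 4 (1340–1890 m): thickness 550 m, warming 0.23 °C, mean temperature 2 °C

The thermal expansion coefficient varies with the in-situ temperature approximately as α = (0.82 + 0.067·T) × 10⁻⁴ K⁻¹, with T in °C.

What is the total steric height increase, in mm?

Layer 1: α = (0.82 + 0.067×26)×10⁻⁴ = 2.562×10⁻⁴ K⁻¹
Layer 2: α = (0.82 + 0.067×16)×10⁻⁴ = 1.892×10⁻⁴ K⁻¹
Layer 3: α = (0.82 + 0.067×8.2)×10⁻⁴ = 1.3694×10⁻⁴ K⁻¹
Layer 4: α = (0.82 + 0.067×2)×10⁻⁴ = 0.954×10⁻⁴ K⁻¹
2.562×10⁻⁴ × 1.3 × 190 = 0.0632814 m
190–610 m: 0.89 × 1.892×10⁻⁴ × 420 = 0.07072296 m
610–1340 m: 730 × 0.84 × 1.3694×10⁻⁴ = 0.083971608 m
1340–1890 m: 550 × 0.954×10⁻⁴ × 0.23 = 0.0120681 m
Δh = 0.0632814 + 0.07072296 + 0.083971608 + 0.0120681 = 0.230044068 m

230 mm of thermosteric rise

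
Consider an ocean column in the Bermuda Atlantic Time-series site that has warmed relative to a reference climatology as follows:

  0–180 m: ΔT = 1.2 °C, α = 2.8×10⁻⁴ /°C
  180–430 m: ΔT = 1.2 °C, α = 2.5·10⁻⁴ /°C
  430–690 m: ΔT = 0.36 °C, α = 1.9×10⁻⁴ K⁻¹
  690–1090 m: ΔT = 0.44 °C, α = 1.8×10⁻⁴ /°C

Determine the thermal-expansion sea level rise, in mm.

Layer 1: 1.2 × 180 × 2.8×10⁻⁴ = 0.06048 m
Layer 2: 1.2 × 2.5×10⁻⁴ × 250 = 0.07500 m
0.36 × 1.9×10⁻⁴ × 260 = 0.017784 m
690–1090 m: 1.8×10⁻⁴ × 400 × 0.44 = 0.03168 m
Δh = 0.06048 + 0.07500 + 0.017784 + 0.03168 = 0.184944 m

Δh ≈ 185 mm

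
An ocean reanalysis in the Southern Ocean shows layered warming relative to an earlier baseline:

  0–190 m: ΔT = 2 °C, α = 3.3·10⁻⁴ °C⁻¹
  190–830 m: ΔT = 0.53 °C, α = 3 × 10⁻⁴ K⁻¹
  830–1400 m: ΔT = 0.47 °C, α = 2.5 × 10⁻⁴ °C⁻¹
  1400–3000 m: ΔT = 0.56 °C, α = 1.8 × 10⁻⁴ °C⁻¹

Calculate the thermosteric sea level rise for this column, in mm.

Layer 1: 2 × 190 × 3.3×10⁻⁴ = 0.12540 m
Layer 2: 3×10⁻⁴ × 640 × 0.53 = 0.10176 m
2.5×10⁻⁴ × 0.47 × 570 = 0.066975 m
Layer 4: 1600 × 1.8×10⁻⁴ × 0.56 = 0.16128 m
Δh = 0.12540 + 0.10176 + 0.066975 + 0.16128 = 0.455415 m

Δh = 460 mm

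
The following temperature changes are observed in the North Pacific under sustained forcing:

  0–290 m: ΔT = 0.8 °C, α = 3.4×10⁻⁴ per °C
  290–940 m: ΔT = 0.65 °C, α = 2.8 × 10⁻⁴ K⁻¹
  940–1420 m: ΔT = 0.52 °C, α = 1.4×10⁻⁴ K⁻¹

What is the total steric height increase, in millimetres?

Δh ≈ 232 mm

0–290 m: 3.4×10⁻⁴ × 0.8 × 290 = 0.07888 m
Layer 2: 0.65 × 650 × 2.8×10⁻⁴ = 0.11830 m
940–1420 m: 480 × 0.52 × 1.4×10⁻⁴ = 0.034944 m
Δh = 0.07888 + 0.11830 + 0.034944 = 0.232124 m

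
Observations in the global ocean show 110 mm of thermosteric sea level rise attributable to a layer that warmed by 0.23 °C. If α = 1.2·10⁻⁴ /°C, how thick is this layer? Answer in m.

H ≈ 3990 m

H = Δh/(αΔT) = 0.11 / (1.2×10⁻⁴ × 0.23) ≈ 3986 m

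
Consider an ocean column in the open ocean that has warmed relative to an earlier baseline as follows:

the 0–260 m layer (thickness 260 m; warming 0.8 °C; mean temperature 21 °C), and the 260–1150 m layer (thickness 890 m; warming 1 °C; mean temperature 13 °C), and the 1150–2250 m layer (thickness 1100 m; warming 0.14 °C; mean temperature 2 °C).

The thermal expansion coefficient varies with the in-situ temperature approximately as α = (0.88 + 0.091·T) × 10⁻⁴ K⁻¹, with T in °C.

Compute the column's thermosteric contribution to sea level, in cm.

Layer 1: α = (0.88 + 0.091×21)×10⁻⁴ = 2.791×10⁻⁴ K⁻¹
Layer 2: α = (0.88 + 0.091×13)×10⁻⁴ = 2.063×10⁻⁴ K⁻¹
Layer 3: α = (0.88 + 0.091×2)×10⁻⁴ = 1.062×10⁻⁴ K⁻¹
0–260 m: 0.8 × 260 × 2.791×10⁻⁴ = 0.0580528 m
Layer 2: 2.063×10⁻⁴ × 890 × 1 = 0.183607 m
1.062×10⁻⁴ × 0.14 × 1100 = 0.0163548 m
Δh = 0.0580528 + 0.183607 + 0.0163548 = 0.2580146 m

26 cm of thermosteric rise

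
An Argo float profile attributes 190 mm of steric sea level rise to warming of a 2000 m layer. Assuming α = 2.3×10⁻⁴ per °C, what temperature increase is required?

0.413 K

ΔT = Δh/(αH) = 0.19 / (2.3×10⁻⁴ × 2000) ≈ 0.4130 K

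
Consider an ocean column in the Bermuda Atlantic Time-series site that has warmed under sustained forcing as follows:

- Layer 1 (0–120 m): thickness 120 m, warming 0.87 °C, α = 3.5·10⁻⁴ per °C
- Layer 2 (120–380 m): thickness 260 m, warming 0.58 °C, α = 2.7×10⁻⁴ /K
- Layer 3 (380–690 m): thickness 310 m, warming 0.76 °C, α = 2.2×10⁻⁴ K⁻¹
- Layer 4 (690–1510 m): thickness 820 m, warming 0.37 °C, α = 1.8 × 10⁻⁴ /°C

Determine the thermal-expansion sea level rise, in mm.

about 180 mm

Layer 1: 120 × 3.5×10⁻⁴ × 0.87 = 0.03654 m
Layer 2: 0.58 × 260 × 2.7×10⁻⁴ = 0.040716 m
380–690 m: 2.2×10⁻⁴ × 310 × 0.76 = 0.051832 m
690–1510 m: 820 × 0.37 × 1.8×10⁻⁴ = 0.054612 m
Δh = 0.03654 + 0.040716 + 0.051832 + 0.054612 = 0.18370 m ≈ 180 mm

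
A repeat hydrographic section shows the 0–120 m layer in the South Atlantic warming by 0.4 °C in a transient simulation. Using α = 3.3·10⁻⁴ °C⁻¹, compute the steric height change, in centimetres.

Δh = αΔT·H = 3.3×10⁻⁴ × 0.4 × 120 = 0.01584 m

1.6 cm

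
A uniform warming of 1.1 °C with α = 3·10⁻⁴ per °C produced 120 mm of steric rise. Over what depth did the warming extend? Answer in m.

H = Δh/(αΔT) = 0.12 / (3×10⁻⁴ × 1.1) ≈ 363.6 m

H ≈ 364 m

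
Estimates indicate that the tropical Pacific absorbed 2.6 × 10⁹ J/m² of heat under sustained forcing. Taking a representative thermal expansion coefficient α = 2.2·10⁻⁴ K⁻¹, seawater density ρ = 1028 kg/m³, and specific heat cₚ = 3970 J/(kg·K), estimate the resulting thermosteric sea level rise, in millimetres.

about 140 mm

Δh = αQ/(ρcₚ) = 2.2×10⁻⁴ × 2.6×10⁹ / (1028 × 3970) ≈ 0.14016 m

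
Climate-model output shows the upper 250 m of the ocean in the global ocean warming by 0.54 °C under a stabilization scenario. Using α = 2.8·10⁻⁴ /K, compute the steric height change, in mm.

Δh = αΔT·H = 2.8×10⁻⁴ × 0.54 × 250 = 0.03780 m

Δh ≈ 38 mm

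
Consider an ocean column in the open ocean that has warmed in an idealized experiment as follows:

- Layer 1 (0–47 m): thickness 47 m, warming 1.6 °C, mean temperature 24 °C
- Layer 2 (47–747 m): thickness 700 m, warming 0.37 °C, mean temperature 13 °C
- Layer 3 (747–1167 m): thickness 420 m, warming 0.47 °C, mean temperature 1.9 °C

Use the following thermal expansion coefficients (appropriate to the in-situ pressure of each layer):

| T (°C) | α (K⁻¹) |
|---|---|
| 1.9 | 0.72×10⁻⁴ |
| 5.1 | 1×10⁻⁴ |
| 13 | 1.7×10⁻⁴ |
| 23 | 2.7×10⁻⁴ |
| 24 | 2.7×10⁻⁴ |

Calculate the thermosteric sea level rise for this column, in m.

Layer 1 at 24 °C → α = 2.7×10⁻⁴ K⁻¹
Layer 2 at 13 °C → α = 1.7×10⁻⁴ K⁻¹
Layer 3 at 1.9 °C → α = 0.72×10⁻⁴ K⁻¹
1.6 × 2.7×10⁻⁴ × 47 = 0.020304 m
0.37 × 1.7×10⁻⁴ × 700 = 0.04403 m
747–1167 m: 0.72×10⁻⁴ × 420 × 0.47 = 0.0142128 m
Δh = 0.020304 + 0.04403 + 0.0142128 = 0.0785468 m ≈ 0.0785 m

Δh = 0.0785 m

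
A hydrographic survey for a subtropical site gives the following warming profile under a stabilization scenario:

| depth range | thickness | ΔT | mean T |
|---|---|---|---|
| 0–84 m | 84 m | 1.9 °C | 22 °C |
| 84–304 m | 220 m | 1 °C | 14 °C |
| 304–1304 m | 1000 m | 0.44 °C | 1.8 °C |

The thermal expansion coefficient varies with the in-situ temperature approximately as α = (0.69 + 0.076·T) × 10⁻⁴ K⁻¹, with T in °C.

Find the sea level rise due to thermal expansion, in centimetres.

Layer 1: α = (0.69 + 0.076×22)×10⁻⁴ = 2.362×10⁻⁴ K⁻¹
Layer 2: α = (0.69 + 0.076×14)×10⁻⁴ = 1.754×10⁻⁴ K⁻¹
Layer 3: α = (0.69 + 0.076×1.8)×10⁻⁴ = 0.8268×10⁻⁴ K⁻¹
84 × 1.9 × 2.362×10⁻⁴ = 0.03769752 m
1.754×10⁻⁴ × 1 × 220 = 0.038588 m
Layer 3: 0.8268×10⁻⁴ × 0.44 × 1000 = 0.0363792 m
Δh = 0.03769752 + 0.038588 + 0.0363792 = 0.11266472 m

Δh ≈ 11 cm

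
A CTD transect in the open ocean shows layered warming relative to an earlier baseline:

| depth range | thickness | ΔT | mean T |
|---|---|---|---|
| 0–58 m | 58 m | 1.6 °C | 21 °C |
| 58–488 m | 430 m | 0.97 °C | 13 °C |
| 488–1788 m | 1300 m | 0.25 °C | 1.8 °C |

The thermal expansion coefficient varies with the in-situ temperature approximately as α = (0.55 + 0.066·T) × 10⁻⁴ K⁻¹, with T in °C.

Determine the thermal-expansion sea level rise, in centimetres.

Layer 1: α = (0.55 + 0.066×21)×10⁻⁴ = 1.936×10⁻⁴ K⁻¹
Layer 2: α = (0.55 + 0.066×13)×10⁻⁴ = 1.408×10⁻⁴ K⁻¹
Layer 3: α = (0.55 + 0.066×1.8)×10⁻⁴ = 0.6688×10⁻⁴ K⁻¹
1.936×10⁻⁴ × 58 × 1.6 = 0.01796608 m
58–488 m: 430 × 1.408×10⁻⁴ × 0.97 = 0.05872768 m
Layer 3: 0.6688×10⁻⁴ × 1300 × 0.25 = 0.021736 m
Δh = 0.01796608 + 0.05872768 + 0.021736 = 0.09842976 m

Δh ≈ 9.84 cm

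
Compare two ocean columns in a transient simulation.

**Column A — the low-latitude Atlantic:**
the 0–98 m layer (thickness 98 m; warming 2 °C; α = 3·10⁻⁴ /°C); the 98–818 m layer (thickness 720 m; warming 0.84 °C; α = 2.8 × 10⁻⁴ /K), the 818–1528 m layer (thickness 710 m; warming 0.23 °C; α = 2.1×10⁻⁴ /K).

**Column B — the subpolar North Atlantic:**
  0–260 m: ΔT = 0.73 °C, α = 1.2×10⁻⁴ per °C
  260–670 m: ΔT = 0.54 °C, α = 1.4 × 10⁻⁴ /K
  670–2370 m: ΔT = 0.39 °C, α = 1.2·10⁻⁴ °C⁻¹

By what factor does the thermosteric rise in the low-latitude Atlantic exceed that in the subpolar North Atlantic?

A 98 × 3×10⁻⁴ × 2 = 0.05880 m
A 98–818 m: 2.8×10⁻⁴ × 0.84 × 720 = 0.169344 m
A 2.1×10⁻⁴ × 710 × 0.23 = 0.034293 m
A total: 0.262437 m
B 0–260 m: 0.73 × 260 × 1.2×10⁻⁴ = 0.022776 m
B 1.4×10⁻⁴ × 0.54 × 410 = 0.030996 m
B Layer 3: 1700 × 1.2×10⁻⁴ × 0.39 = 0.07956 m
B total: 0.133332 m
Ratio: 0.262437 / 0.133332 ≈ 1.968

≈ 1.97×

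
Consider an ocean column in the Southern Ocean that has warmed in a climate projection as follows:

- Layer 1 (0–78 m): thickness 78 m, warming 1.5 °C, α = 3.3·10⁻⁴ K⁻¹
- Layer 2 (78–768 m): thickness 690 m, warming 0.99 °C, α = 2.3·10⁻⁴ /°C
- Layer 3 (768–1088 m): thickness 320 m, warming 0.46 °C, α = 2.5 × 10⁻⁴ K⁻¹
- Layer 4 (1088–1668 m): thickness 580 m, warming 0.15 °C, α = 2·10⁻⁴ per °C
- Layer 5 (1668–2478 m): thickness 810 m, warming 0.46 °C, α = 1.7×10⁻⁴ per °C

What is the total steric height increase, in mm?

Δh ≈ 313 mm

78 × 3.3×10⁻⁴ × 1.5 = 0.03861 m
78–768 m: 0.99 × 2.3×10⁻⁴ × 690 = 0.157113 m
0.46 × 2.5×10⁻⁴ × 320 = 0.03680 m
1088–1668 m: 2×10⁻⁴ × 0.15 × 580 = 0.01740 m
1.7×10⁻⁴ × 0.46 × 810 = 0.063342 m
Δh = 0.03861 + 0.157113 + 0.03680 + 0.01740 + 0.063342 = 0.313265 m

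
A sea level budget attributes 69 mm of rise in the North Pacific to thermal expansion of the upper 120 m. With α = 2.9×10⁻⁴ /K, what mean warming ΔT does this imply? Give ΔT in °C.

ΔT ≈ 1.98 °C

ΔT = Δh/(αH) = 0.069 / (2.9×10⁻⁴ × 120) ≈ 1.983 °C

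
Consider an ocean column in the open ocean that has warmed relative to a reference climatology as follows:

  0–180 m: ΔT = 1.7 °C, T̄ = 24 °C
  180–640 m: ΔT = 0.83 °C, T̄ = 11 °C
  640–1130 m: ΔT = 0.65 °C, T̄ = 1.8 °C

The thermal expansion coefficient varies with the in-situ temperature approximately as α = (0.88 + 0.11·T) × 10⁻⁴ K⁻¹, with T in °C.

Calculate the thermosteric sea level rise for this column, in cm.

Δh ≈ 22.2 cm

Layer 1: α = (0.88 + 0.11×24)×10⁻⁴ = 3.52×10⁻⁴ K⁻¹
Layer 2: α = (0.88 + 0.11×11)×10⁻⁴ = 2.09×10⁻⁴ K⁻¹
Layer 3: α = (0.88 + 0.11×1.8)×10⁻⁴ = 1.078×10⁻⁴ K⁻¹
Layer 1: 180 × 1.7 × 3.52×10⁻⁴ = 0.107712 m
180–640 m: 460 × 2.09×10⁻⁴ × 0.83 = 0.0797962 m
640–1130 m: 1.078×10⁻⁴ × 0.65 × 490 = 0.0343343 m
Δh = 0.107712 + 0.0797962 + 0.0343343 = 0.2218425 m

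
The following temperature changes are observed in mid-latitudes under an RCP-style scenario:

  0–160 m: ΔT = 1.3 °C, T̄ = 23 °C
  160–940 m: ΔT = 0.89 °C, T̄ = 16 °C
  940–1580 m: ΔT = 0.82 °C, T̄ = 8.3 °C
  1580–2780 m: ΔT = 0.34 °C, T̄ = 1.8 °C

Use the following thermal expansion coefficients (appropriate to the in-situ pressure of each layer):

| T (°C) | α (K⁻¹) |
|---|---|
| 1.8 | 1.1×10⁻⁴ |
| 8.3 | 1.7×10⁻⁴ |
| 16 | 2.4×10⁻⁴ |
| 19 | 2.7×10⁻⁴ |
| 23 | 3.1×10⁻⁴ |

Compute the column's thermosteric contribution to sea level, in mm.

Layer 1 at 23 °C → α = 3.1×10⁻⁴ K⁻¹
Layer 2 at 16 °C → α = 2.4×10⁻⁴ K⁻¹
Layer 3 at 8.3 °C → α = 1.7×10⁻⁴ K⁻¹
Layer 4 at 1.8 °C → α = 1.1×10⁻⁴ K⁻¹
3.1×10⁻⁴ × 1.3 × 160 = 0.06448 m
160–940 m: 2.4×10⁻⁴ × 0.89 × 780 = 0.166608 m
Layer 3: 1.7×10⁻⁴ × 0.82 × 640 = 0.089216 m
0.34 × 1.1×10⁻⁴ × 1200 = 0.04488 m
Δh = 0.06448 + 0.166608 + 0.089216 + 0.04488 = 0.365184 m

365 mm of thermosteric rise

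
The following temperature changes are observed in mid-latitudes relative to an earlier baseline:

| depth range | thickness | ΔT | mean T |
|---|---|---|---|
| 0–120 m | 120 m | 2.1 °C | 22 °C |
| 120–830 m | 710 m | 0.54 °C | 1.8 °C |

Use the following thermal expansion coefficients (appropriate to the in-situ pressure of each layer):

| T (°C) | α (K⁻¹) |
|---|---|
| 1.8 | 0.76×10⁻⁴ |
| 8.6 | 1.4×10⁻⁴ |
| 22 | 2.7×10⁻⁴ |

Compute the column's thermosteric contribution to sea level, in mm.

Layer 1 at 22 °C → α = 2.7×10⁻⁴ K⁻¹
Layer 2 at 1.8 °C → α = 0.76×10⁻⁴ K⁻¹
Layer 1: 120 × 2.1 × 2.7×10⁻⁴ = 0.06804 m
120–830 m: 0.76×10⁻⁴ × 710 × 0.54 = 0.0291384 m
Δh = 0.06804 + 0.0291384 = 0.0971784 m ≈ 97.2 mm

Δh = 97.2 mm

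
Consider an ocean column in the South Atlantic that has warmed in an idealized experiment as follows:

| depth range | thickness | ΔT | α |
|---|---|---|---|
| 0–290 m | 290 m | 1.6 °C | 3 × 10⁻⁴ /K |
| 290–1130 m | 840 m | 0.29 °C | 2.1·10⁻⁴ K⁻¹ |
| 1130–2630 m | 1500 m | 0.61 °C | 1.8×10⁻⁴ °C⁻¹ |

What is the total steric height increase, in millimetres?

0–290 m: 1.6 × 290 × 3×10⁻⁴ = 0.13920 m
840 × 2.1×10⁻⁴ × 0.29 = 0.051156 m
Layer 3: 1500 × 0.61 × 1.8×10⁻⁴ = 0.16470 m
Δh = 0.13920 + 0.051156 + 0.16470 = 0.355056 m ≈ 360 mm

360 mm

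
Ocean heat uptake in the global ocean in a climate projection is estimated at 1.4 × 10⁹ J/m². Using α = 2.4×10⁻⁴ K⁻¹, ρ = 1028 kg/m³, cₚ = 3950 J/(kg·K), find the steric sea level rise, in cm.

Δh = αQ/(ρcₚ) = 2.4×10⁻⁴ × 1.4×10⁹ / (1028 × 3950) ≈ 0.082746 m

Δh = 8.3 cm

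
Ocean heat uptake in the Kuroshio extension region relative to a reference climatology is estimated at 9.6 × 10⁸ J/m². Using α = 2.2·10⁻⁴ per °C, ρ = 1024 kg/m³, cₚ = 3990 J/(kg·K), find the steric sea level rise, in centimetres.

Δh = αQ/(ρcₚ) = 2.2×10⁻⁴ × 9.6×10⁸ / (1024 × 3990) ≈ 0.051692 m

5.17 cm of thermosteric rise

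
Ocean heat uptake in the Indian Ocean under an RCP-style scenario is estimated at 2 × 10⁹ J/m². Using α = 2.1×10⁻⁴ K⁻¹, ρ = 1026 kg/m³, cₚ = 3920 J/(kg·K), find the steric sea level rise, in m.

Δh ≈ 0.104 m

Δh = αQ/(ρcₚ) = 2.1×10⁻⁴ × 2×10⁹ / (1026 × 3920) ≈ 0.10443 m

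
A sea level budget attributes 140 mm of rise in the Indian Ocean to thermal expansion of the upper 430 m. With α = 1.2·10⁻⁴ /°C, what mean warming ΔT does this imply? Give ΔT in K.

about 2.7 K

ΔT = Δh/(αH) = 0.14 / (1.2×10⁻⁴ × 430) ≈ 2.713 K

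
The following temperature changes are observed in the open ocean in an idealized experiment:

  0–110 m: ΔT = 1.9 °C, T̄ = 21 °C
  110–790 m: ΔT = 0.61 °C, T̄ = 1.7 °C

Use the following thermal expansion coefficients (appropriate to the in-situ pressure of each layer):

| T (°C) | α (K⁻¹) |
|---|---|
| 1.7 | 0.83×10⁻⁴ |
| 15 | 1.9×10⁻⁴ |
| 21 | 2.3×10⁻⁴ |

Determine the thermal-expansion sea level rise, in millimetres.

Δh = 82.5 mm

Layer 1 at 21 °C → α = 2.3×10⁻⁴ K⁻¹
Layer 2 at 1.7 °C → α = 0.83×10⁻⁴ K⁻¹
Layer 1: 110 × 2.3×10⁻⁴ × 1.9 = 0.04807 m
Layer 2: 0.83×10⁻⁴ × 0.61 × 680 = 0.0344284 m
Δh = 0.04807 + 0.0344284 = 0.0824984 m ≈ 82.5 mm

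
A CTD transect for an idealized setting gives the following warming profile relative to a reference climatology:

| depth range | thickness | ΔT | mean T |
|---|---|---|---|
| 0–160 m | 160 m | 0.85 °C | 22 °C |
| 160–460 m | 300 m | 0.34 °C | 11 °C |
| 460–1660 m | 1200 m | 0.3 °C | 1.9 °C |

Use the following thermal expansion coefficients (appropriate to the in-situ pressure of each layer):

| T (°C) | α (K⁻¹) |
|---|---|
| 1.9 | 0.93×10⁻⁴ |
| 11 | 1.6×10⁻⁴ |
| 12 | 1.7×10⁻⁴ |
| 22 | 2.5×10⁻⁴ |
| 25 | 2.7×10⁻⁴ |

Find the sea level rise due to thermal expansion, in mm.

83.8 mm of thermosteric rise

Layer 1 at 22 °C → α = 2.5×10⁻⁴ K⁻¹
Layer 2 at 11 °C → α = 1.6×10⁻⁴ K⁻¹
Layer 3 at 1.9 °C → α = 0.93×10⁻⁴ K⁻¹
Layer 1: 0.85 × 2.5×10⁻⁴ × 160 = 0.03400 m
160–460 m: 0.34 × 1.6×10⁻⁴ × 300 = 0.01632 m
460–1660 m: 1200 × 0.93×10⁻⁴ × 0.3 = 0.03348 m
Δh = 0.03400 + 0.01632 + 0.03348 = 0.08380 m ≈ 83.8 mm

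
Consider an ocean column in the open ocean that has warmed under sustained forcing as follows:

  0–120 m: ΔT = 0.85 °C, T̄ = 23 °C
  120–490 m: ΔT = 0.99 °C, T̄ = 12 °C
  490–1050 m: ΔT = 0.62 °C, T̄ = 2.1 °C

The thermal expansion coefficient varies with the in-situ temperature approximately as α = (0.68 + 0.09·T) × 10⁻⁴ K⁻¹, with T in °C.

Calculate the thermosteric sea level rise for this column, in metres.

Layer 1: α = (0.68 + 0.09×23)×10⁻⁴ = 2.75×10⁻⁴ K⁻¹
Layer 2: α = (0.68 + 0.09×12)×10⁻⁴ = 1.76×10⁻⁴ K⁻¹
Layer 3: α = (0.68 + 0.09×2.1)×10⁻⁴ = 0.869×10⁻⁴ K⁻¹
Layer 1: 120 × 0.85 × 2.75×10⁻⁴ = 0.02805 m
Layer 2: 0.99 × 1.76×10⁻⁴ × 370 = 0.0644688 m
490–1050 m: 560 × 0.62 × 0.869×10⁻⁴ = 0.03017168 m
Δh = 0.02805 + 0.0644688 + 0.03017168 = 0.12269048 m

Δh ≈ 0.123 m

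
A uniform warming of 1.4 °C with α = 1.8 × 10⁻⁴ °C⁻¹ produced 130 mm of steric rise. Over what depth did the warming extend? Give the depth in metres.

about 516 m

H = Δh/(αΔT) = 0.13 / (1.8×10⁻⁴ × 1.4) ≈ 515.9 m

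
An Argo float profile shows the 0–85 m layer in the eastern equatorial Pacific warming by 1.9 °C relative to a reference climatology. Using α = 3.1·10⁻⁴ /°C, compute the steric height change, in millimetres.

Δh = αΔT·H = 3.1×10⁻⁴ × 1.9 × 85 = 0.050065 m

50 mm of thermosteric rise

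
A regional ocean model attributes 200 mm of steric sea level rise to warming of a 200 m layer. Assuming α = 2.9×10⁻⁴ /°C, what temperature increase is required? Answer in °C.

ΔT = Δh/(αH) = 0.2 / (2.9×10⁻⁴ × 200) ≈ 3.448 °C

3.4 °C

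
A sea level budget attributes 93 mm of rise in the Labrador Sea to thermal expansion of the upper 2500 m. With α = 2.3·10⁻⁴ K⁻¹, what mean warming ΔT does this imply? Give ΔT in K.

ΔT = Δh/(αH) = 0.093 / (2.3×10⁻⁴ × 2500) ≈ 0.1617 K

0.162 K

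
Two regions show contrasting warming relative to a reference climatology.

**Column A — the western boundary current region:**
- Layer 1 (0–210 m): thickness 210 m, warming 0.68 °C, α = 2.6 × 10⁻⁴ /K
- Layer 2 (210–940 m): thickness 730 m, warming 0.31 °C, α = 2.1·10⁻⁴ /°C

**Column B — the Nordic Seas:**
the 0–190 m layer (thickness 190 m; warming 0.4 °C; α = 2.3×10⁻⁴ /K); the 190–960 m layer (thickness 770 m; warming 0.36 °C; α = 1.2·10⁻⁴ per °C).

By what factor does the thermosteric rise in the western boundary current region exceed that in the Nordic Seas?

1.67

A 0–210 m: 210 × 0.68 × 2.6×10⁻⁴ = 0.037128 m
A 210–940 m: 730 × 0.31 × 2.1×10⁻⁴ = 0.047523 m
A total: 0.084651 m
B 2.3×10⁻⁴ × 0.4 × 190 = 0.01748 m
B 0.36 × 1.2×10⁻⁴ × 770 = 0.033264 m
B total: 0.050744 m
Ratio: 0.084651 / 0.050744 ≈ 1.668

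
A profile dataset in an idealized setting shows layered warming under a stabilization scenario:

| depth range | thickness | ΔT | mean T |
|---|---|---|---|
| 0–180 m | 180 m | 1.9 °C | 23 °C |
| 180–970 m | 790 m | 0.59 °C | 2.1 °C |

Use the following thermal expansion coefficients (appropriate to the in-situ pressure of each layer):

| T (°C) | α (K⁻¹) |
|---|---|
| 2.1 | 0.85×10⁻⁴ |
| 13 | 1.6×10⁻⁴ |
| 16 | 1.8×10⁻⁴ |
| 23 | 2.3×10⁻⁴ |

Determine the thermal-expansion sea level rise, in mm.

about 120 mm

Layer 1 at 23 °C → α = 2.3×10⁻⁴ K⁻¹
Layer 2 at 2.1 °C → α = 0.85×10⁻⁴ K⁻¹
Layer 1: 1.9 × 180 × 2.3×10⁻⁴ = 0.07866 m
790 × 0.59 × 0.85×10⁻⁴ = 0.0396185 m
Δh = 0.07866 + 0.0396185 = 0.1182785 m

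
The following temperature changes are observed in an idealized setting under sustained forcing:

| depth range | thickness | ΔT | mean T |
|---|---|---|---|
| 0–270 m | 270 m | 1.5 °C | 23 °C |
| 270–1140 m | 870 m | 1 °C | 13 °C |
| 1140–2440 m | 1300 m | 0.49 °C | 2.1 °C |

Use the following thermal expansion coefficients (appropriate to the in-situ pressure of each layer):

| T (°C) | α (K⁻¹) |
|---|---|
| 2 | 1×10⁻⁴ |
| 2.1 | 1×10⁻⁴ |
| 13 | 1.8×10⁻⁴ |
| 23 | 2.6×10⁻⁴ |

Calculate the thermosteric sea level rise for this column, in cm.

Layer 1 at 23 °C → α = 2.6×10⁻⁴ K⁻¹
Layer 2 at 13 °C → α = 1.8×10⁻⁴ K⁻¹
Layer 3 at 2.1 °C → α = 1×10⁻⁴ K⁻¹
2.6×10⁻⁴ × 1.5 × 270 = 0.10530 m
270–1140 m: 870 × 1 × 1.8×10⁻⁴ = 0.15660 m
1140–2440 m: 1300 × 0.49 × 1×10⁻⁴ = 0.06370 m
Δh = 0.10530 + 0.15660 + 0.06370 = 0.32560 m ≈ 32.6 cm

about 32.6 cm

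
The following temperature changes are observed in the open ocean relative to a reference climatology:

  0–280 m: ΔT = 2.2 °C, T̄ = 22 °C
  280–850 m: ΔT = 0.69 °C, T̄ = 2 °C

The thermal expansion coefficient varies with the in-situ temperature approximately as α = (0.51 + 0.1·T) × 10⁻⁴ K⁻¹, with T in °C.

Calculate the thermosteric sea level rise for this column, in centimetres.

Layer 1: α = (0.51 + 0.1×22)×10⁻⁴ = 2.71×10⁻⁴ K⁻¹
Layer 2: α = (0.51 + 0.1×2)×10⁻⁴ = 0.71×10⁻⁴ K⁻¹
0–280 m: 2.2 × 280 × 2.71×10⁻⁴ = 0.166936 m
0.69 × 570 × 0.71×10⁻⁴ = 0.0279243 m
Δh = 0.166936 + 0.0279243 = 0.1948603 m ≈ 19.5 cm

about 19.5 cm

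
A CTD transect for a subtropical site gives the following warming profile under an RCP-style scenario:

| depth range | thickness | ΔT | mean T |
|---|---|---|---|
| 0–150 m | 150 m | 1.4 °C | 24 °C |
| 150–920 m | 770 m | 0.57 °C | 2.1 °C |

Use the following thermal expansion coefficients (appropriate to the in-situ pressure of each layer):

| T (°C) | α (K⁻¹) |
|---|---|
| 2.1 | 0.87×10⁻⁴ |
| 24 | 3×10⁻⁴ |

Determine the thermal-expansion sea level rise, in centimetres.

Layer 1 at 24 °C → α = 3×10⁻⁴ K⁻¹
Layer 2 at 2.1 °C → α = 0.87×10⁻⁴ K⁻¹
3×10⁻⁴ × 150 × 1.4 = 0.06300 m
150–920 m: 770 × 0.57 × 0.87×10⁻⁴ = 0.0381843 m
Δh = 0.06300 + 0.0381843 = 0.1011843 m

Δh = 10.1 cm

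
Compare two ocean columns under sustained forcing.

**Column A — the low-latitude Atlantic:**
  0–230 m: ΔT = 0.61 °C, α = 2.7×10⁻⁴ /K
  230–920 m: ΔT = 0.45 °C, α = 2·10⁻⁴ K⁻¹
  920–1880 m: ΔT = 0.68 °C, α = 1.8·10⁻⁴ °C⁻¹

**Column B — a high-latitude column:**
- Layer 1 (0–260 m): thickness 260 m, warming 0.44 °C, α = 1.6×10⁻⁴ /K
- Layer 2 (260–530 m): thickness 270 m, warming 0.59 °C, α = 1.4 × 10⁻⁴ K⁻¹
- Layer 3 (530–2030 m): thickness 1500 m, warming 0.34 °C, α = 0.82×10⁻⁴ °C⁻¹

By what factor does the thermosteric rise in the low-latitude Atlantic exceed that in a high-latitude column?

2.6

A 0–230 m: 2.7×10⁻⁴ × 0.61 × 230 = 0.037881 m
A Layer 2: 0.45 × 2×10⁻⁴ × 690 = 0.06210 m
A Layer 3: 1.8×10⁻⁴ × 0.68 × 960 = 0.117504 m
A total: 0.217485 m
B 0–260 m: 1.6×10⁻⁴ × 260 × 0.44 = 0.018304 m
B 270 × 1.4×10⁻⁴ × 0.59 = 0.022302 m
B 1500 × 0.34 × 0.82×10⁻⁴ = 0.04182 m
B total: 0.082426 m
Ratio: 0.217485 / 0.082426 ≈ 2.639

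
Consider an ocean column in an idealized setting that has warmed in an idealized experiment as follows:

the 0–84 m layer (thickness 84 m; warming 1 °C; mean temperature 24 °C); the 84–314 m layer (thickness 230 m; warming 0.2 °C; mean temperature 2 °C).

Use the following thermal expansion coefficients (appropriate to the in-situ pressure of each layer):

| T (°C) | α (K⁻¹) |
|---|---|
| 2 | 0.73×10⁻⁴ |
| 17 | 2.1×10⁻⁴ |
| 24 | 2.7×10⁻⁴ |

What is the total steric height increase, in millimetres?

Layer 1 at 24 °C → α = 2.7×10⁻⁴ K⁻¹
Layer 2 at 2 °C → α = 0.73×10⁻⁴ K⁻¹
84 × 1 × 2.7×10⁻⁴ = 0.02268 m
0.2 × 230 × 0.73×10⁻⁴ = 0.003358 m
Δh = 0.02268 + 0.003358 = 0.026038 m ≈ 26.0 mm

Δh ≈ 26.0 mm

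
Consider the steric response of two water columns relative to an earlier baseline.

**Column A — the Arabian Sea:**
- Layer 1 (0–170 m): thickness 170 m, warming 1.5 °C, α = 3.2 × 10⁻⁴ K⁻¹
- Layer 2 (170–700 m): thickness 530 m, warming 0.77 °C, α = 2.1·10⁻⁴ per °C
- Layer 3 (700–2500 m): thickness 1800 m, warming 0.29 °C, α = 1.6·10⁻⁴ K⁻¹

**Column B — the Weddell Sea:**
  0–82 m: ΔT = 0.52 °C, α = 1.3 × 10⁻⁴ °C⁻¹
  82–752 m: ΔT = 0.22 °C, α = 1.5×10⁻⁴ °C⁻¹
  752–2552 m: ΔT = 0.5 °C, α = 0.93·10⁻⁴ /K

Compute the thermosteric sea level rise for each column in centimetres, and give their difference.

A: 25.1 cm; B: 11.1 cm; difference 13.9 cm

A 3.2×10⁻⁴ × 1.5 × 170 = 0.08160 m
A 170–700 m: 530 × 0.77 × 2.1×10⁻⁴ = 0.085701 m
A Layer 3: 0.29 × 1.6×10⁻⁴ × 1800 = 0.08352 m
A total: 0.250821 m
B 82 × 1.3×10⁻⁴ × 0.52 = 0.0055432 m
B Layer 2: 1.5×10⁻⁴ × 0.22 × 670 = 0.02211 m
B 0.93×10⁻⁴ × 0.5 × 1800 = 0.08370 m
B total: 0.1113532 m
Difference: 0.250821 − 0.1113532 = 0.1394678 m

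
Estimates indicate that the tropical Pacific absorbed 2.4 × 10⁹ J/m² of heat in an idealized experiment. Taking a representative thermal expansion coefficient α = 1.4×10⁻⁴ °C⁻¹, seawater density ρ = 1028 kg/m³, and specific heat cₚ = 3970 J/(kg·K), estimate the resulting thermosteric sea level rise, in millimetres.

Δh = αQ/(ρcₚ) = 1.4×10⁻⁴ × 2.4×10⁹ / (1028 × 3970) ≈ 0.08233 m

Δh ≈ 82 mm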